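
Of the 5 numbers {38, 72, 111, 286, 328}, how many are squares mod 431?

(38/431) = +1 → QR.
(72/431) = +1 → QR.
(111/431) = -1 → non-residue.
(286/431) = -1 → non-residue.
(328/431) = +1 → QR.
Total quadratic residues among the 5: 3.

3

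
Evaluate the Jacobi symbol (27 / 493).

1

Reciprocity: 27 ≡ 3 and 493 ≡ 1 (mod 4), so (27/493) = +(493/27).
Reduce top mod 27: now compute (7/27).
Reciprocity: 7 ≡ 3 and 27 ≡ 3 (mod 4), so (7/27) = −(27/7).
Reduce top mod 7: now compute (6/7).
Pull out 2: since 7 ≡ 7 (mod 8), (2/7) = +1.
Reciprocity: 3 ≡ 3 and 7 ≡ 3 (mod 4), so (3/7) = −(7/3).
Reduce top mod 3: now compute (1/3).
Reached (1/3) = 1. Collecting the sign flips along the way, the symbol is +1.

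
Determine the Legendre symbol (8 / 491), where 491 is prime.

-1

Pull out 2^3: since 491 ≡ 3 (mod 8), (2/491) = -1, so (2/491)^3 = -1.
Reached (1/491) = 1. Collecting the sign flips along the way, the symbol is -1.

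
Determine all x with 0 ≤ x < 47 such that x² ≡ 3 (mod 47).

12, 35

Since 47 ≡ 3 (mod 4), a square root of 3 is 3^((47+1)/4) = 3^12 mod 47.
Repeated squaring: 3^2≡9, 3^4≡34, 3^8≡28 (mod 47).
3^12 = 3^(8+4) ≡ 12 (mod 47).
Check: 12² = 144 ≡ 3 (mod 47). The two roots are 12 and 35.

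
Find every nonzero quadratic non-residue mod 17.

Square k = 1,…,8 (k and 17−k give the same square):
1²=1, 2²=4, 3²=9, 4²=16, 5²≡8, 6²≡2, 7²≡15, 8²≡13 (mod 17).
The residues are {1, 2, 4, 8, 9, 13, 15, 16}; the non-residues are the remaining 8 nonzero classes.

3, 5, 6, 7, 10, 11, 12, 14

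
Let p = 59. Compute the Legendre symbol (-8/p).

First reduce: -8 ≡ 51 (mod 59).
Reciprocity: 51 ≡ 3 and 59 ≡ 3 (mod 4), so (51/59) = −(59/51).
Reduce top mod 51: now compute (8/51).
Pull out 2^3: since 51 ≡ 3 (mod 8), (2/51) = -1, so (2/51)^3 = -1.
Reached (1/51) = 1. Collecting the sign flips along the way, the symbol is +1.

1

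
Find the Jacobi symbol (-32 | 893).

-1

First reduce: -32 ≡ 861 (mod 893).
Reciprocity: 861 ≡ 1 and 893 ≡ 1 (mod 4), so (861/893) = +(893/861).
Reduce top mod 861: now compute (32/861).
Pull out 2^5: since 861 ≡ 5 (mod 8), (2/861) = -1, so (2/861)^5 = -1.
Reached (1/861) = 1. Collecting the sign flips along the way, the symbol is -1.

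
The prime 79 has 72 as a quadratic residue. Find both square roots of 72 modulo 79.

25, 54

Since 79 ≡ 3 (mod 4), a square root of 72 is 72^((79+1)/4) = 72^20 mod 79.
Repeated squaring: 72^2≡49, 72^4≡31, 72^8≡13, 72^16≡11 (mod 79).
72^20 = 72^(16+4) ≡ 25 (mod 79).
Check: 25² = 625 ≡ 72 (mod 79). The two roots are 25 and 54.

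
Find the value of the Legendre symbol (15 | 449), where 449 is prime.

-1

Reciprocity: 15 ≡ 3 and 449 ≡ 1 (mod 4), so (15/449) = +(449/15).
Reduce top mod 15: now compute (14/15).
Pull out 2: since 15 ≡ 7 (mod 8), (2/15) = +1.
Reciprocity: 7 ≡ 3 and 15 ≡ 3 (mod 4), so (7/15) = −(15/7).
Reduce top mod 7: now compute (1/7).
Reached (1/7) = 1. Collecting the sign flips along the way, the symbol is -1.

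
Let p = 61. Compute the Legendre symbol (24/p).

Pull out 2^3: since 61 ≡ 5 (mod 8), (2/61) = -1, so (2/61)^3 = -1.
Reciprocity: 3 ≡ 3 and 61 ≡ 1 (mod 4), so (3/61) = +(61/3).
Reduce top mod 3: now compute (1/3).
Reached (1/3) = 1. Collecting the sign flips along the way, the symbol is -1.

-1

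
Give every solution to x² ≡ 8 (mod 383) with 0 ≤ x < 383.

109, 274

Since 383 ≡ 3 (mod 4), a square root of 8 is 8^((383+1)/4) = 8^96 mod 383.
Repeated squaring: 8^2≡64, 8^4≡266, 8^8≡284, 8^16≡226, 8^32≡137, 8^64≡2 (mod 383).
8^96 = 8^(64+32) ≡ 274 (mod 383).
Check: 274² = 75076 ≡ 8 (mod 383). The two roots are 109 and 274.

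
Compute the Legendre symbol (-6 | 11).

Euler's criterion: (-6/11) ≡ 5^5 (mod 11).
5^2 ≡ 3 (mod 11)
5^4 ≡ 9 (mod 11)
5^5 = 5^(4+1) ≡ 1 (mod 11).
Result is 1, so (-6/11) = 1.

1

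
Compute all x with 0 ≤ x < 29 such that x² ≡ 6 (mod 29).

29 ≡ 1 (mod 4), so we find a root by search.
Trying successive values, 8² = 64 ≡ 6 (mod 29). The other root is 29 − 8 = 21.

8, 21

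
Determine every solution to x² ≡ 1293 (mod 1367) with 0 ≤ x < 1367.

307, 1060

Since 1367 ≡ 3 (mod 4), a square root of 1293 is 1293^((1367+1)/4) = 1293^342 mod 1367.
Repeated squaring: 1293^2≡8, 1293^4≡64, 1293^8≡1362, 1293^16≡25, 1293^32≡625, 1293^64≡1030, 1293^128≡108, 1293^256≡728 (mod 1367).
1293^342 = 1293^(256+64+16+4+2) ≡ 307 (mod 1367).
Check: 307² = 94249 ≡ 1293 (mod 1367). The two roots are 307 and 1060.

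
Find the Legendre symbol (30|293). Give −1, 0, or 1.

Euler's criterion: (30/293) ≡ 30^146 (mod 293).
30^2 ≡ 21 (mod 293)
30^4 ≡ 148 (mod 293)
30^8 ≡ 222 (mod 293)
30^16 ≡ 60 (mod 293)
30^32 ≡ 84 (mod 293)
30^64 ≡ 24 (mod 293)
30^128 ≡ 283 (mod 293)
30^146 = 30^(128+16+2) ≡ 292 (mod 293).
Result is 292 ≡ −1, so (30/293) = −1.

-1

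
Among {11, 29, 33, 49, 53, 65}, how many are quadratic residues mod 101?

(11/101) = -1 → non-residue.
(29/101) = -1 → non-residue.
(33/101) = +1 → QR.
(49/101) = +1 → QR.
(53/101) = -1 → non-residue.
(65/101) = +1 → QR.
Total quadratic residues among the 6: 3.

3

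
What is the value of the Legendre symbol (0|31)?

0

Top reduces to 0: gcd > 1, so the symbol is 0.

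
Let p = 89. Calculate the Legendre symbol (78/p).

Pull out 2: since 89 ≡ 1 (mod 8), (2/89) = +1.
Reciprocity: 39 ≡ 3 and 89 ≡ 1 (mod 4), so (39/89) = +(89/39).
Reduce top mod 39: now compute (11/39).
Reciprocity: 11 ≡ 3 and 39 ≡ 3 (mod 4), so (11/39) = −(39/11).
Reduce top mod 11: now compute (6/11).
Pull out 2: since 11 ≡ 3 (mod 8), (2/11) = -1.
Reciprocity: 3 ≡ 3 and 11 ≡ 3 (mod 4), so (3/11) = −(11/3).
Reduce top mod 3: now compute (2/3).
Pull out 2: since 3 ≡ 3 (mod 8), (2/3) = -1.
Reached (1/3) = 1. Collecting the sign flips along the way, the symbol is +1.

1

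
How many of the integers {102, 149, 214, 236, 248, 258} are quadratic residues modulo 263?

4

(102/263) = +1 → QR.
(149/263) = +1 → QR.
(214/263) = -1 → non-residue.
(236/263) = -1 → non-residue.
(248/263) = +1 → QR.
(258/263) = +1 → QR.
Total quadratic residues among the 6: 4.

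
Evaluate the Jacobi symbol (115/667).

0

Reciprocity: 115 ≡ 3 and 667 ≡ 3 (mod 4), so (115/667) = −(667/115).
Reduce top mod 115: now compute (92/115).
Pull out 2^2: since 115 ≡ 3 (mod 8), (2/115) = -1, so (2/115)^2 = +1.
Reciprocity: 23 ≡ 3 and 115 ≡ 3 (mod 4), so (23/115) = −(115/23).
Reduce top mod 23: now compute (0/23).
Top reduces to 0: gcd > 1, so the symbol is 0.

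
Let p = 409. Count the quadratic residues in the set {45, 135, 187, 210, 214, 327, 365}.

(45/409) = +1 → QR.
(135/409) = +1 → QR.
(187/409) = -1 → non-residue.
(210/409) = -1 → non-residue.
(214/409) = -1 → non-residue.
(327/409) = +1 → QR.
(365/409) = -1 → non-residue.
Total quadratic residues among the 7: 3.

3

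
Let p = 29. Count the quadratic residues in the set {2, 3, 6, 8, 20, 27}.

(2/29) = -1 → non-residue.
(3/29) = -1 → non-residue.
(6/29) = +1 → QR.
(8/29) = -1 → non-residue.
(20/29) = +1 → QR.
(27/29) = -1 → non-residue.
Total quadratic residues among the 6: 2.

2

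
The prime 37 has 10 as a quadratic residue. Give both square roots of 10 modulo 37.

11, 26

37 ≡ 1 (mod 4), so we find a root by search.
Trying successive values, 11² = 121 ≡ 10 (mod 37). The other root is 37 − 11 = 26.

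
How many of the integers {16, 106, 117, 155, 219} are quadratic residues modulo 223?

2

(16/223) = +1 → QR.
(106/223) = +1 → QR.
(117/223) = -1 → non-residue.
(155/223) = -1 → non-residue.
(219/223) = -1 → non-residue.
Total quadratic residues among the 5: 2.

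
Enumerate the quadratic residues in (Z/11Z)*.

Square k = 1,…,5 (k and 11−k give the same square):
1²=1, 2²=4, 3²=9, 4²≡5, 5²≡3 (mod 11).
So the quadratic residues mod 11 are {1, 3, 4, 5, 9}.

1,3,4,5,9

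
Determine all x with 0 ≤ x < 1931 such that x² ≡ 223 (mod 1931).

360, 1571

Since 1931 ≡ 3 (mod 4), a square root of 223 is 223^((1931+1)/4) = 223^483 mod 1931.
Repeated squaring: 223^2≡1454, 223^4≡1602, 223^8≡105, 223^16≡1370, 223^32≡1899, 223^64≡1024, 223^128≡43, 223^256≡1849 (mod 1931).
223^483 = 223^(256+128+64+32+2+1) ≡ 1571 (mod 1931).
Check: 1571² = 2468041 ≡ 223 (mod 1931). The two roots are 360 and 1571.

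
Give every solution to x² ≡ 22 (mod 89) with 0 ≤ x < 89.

17, 72

89 ≡ 1 (mod 4), so we find a root by search.
Trying successive values, 17² = 289 ≡ 22 (mod 89). The other root is 89 − 17 = 72.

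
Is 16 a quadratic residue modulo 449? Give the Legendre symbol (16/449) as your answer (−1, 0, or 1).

1

Euler's criterion: (16/449) ≡ 16^224 (mod 449).
16^2 ≡ 256 (mod 449)
16^4 ≡ 431 (mod 449)
16^8 ≡ 324 (mod 449)
16^16 ≡ 359 (mod 449)
16^32 ≡ 18 (mod 449)
16^64 ≡ 324 (mod 449)
16^128 ≡ 359 (mod 449)
16^224 = 16^(128+64+32) ≡ 1 (mod 449).
Result is 1, so (16/449) = 1.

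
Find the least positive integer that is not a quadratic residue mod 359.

7

(2/359) = +1, so 2 is a residue.
(3/359) = +1, so 3 is a residue.
(4/359) = +1, so 4 is a residue.
(5/359) = +1, so 5 is a residue.
(6/359) = +1, so 6 is a residue.
(7/359) = −1, so 7 is the smallest positive non-residue mod 359.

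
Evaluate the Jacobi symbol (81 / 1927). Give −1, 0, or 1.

Reciprocity: 81 ≡ 1 and 1927 ≡ 3 (mod 4), so (81/1927) = +(1927/81).
Reduce top mod 81: now compute (64/81).
Pull out 2^6: since 81 ≡ 1 (mod 8), (2/81) = +1, so (2/81)^6 = +1.
Reached (1/81) = 1. Collecting the sign flips along the way, the symbol is +1.

1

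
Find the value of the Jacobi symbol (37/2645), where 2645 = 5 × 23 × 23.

Reciprocity: 37 ≡ 1 and 2645 ≡ 1 (mod 4), so (37/2645) = +(2645/37).
Reduce top mod 37: now compute (18/37).
Pull out 2: since 37 ≡ 5 (mod 8), (2/37) = -1.
Reciprocity: 9 ≡ 1 and 37 ≡ 1 (mod 4), so (9/37) = +(37/9).
Reduce top mod 9: now compute (1/9).
Reached (1/9) = 1. Collecting the sign flips along the way, the symbol is -1.

-1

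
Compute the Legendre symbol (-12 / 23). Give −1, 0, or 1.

First reduce: -12 ≡ 11 (mod 23).
Reciprocity: 11 ≡ 3 and 23 ≡ 3 (mod 4), so (11/23) = −(23/11).
Reduce top mod 11: now compute (1/11).
Reached (1/11) = 1. Collecting the sign flips along the way, the symbol is -1.

-1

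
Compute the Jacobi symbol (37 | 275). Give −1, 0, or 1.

1

Reciprocity: 37 ≡ 1 and 275 ≡ 3 (mod 4), so (37/275) = +(275/37).
Reduce top mod 37: now compute (16/37).
Pull out 2^4: since 37 ≡ 5 (mod 8), (2/37) = -1, so (2/37)^4 = +1.
Reached (1/37) = 1. Collecting the sign flips along the way, the symbol is +1.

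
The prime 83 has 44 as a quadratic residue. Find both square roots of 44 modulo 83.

Since 83 ≡ 3 (mod 4), a square root of 44 is 44^((83+1)/4) = 44^21 mod 83.
Repeated squaring: 44^2≡27, 44^4≡65, 44^8≡75, 44^16≡64 (mod 83).
44^21 = 44^(16+4+1) ≡ 25 (mod 83).
Check: 25² = 625 ≡ 44 (mod 83). The two roots are 25 and 58.

25, 58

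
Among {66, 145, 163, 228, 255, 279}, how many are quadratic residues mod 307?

3

(66/307) = +1 → QR.
(145/307) = +1 → QR.
(163/307) = -1 → non-residue.
(228/307) = -1 → non-residue.
(255/307) = +1 → QR.
(279/307) = -1 → non-residue.
Total quadratic residues among the 6: 3.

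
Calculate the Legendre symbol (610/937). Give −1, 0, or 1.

-1

Pull out 2: since 937 ≡ 1 (mod 8), (2/937) = +1.
Reciprocity: 305 ≡ 1 and 937 ≡ 1 (mod 4), so (305/937) = +(937/305).
Reduce top mod 305: now compute (22/305).
Pull out 2: since 305 ≡ 1 (mod 8), (2/305) = +1.
Reciprocity: 11 ≡ 3 and 305 ≡ 1 (mod 4), so (11/305) = +(305/11).
Reduce top mod 11: now compute (8/11).
Pull out 2^3: since 11 ≡ 3 (mod 8), (2/11) = -1, so (2/11)^3 = -1.
Reached (1/11) = 1. Collecting the sign flips along the way, the symbol is -1.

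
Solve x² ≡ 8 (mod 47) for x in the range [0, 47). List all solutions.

14, 33

Since 47 ≡ 3 (mod 4), a square root of 8 is 8^((47+1)/4) = 8^12 mod 47.
Repeated squaring: 8^2≡17, 8^4≡7, 8^8≡2 (mod 47).
8^12 = 8^(8+4) ≡ 14 (mod 47).
Check: 14² = 196 ≡ 8 (mod 47). The two roots are 14 and 33.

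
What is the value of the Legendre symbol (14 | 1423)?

-1

Pull out 2: since 1423 ≡ 7 (mod 8), (2/1423) = +1.
Reciprocity: 7 ≡ 3 and 1423 ≡ 3 (mod 4), so (7/1423) = −(1423/7).
Reduce top mod 7: now compute (2/7).
Pull out 2: since 7 ≡ 7 (mod 8), (2/7) = +1.
Reached (1/7) = 1. Collecting the sign flips along the way, the symbol is -1.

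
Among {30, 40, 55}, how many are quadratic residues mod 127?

1

(30/127) = +1 → QR.
(40/127) = -1 → non-residue.
(55/127) = -1 → non-residue.
Total quadratic residues among the 3: 1.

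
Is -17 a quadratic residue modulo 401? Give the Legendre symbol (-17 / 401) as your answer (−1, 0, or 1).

First reduce: -17 ≡ 384 (mod 401).
Pull out 2^7: since 401 ≡ 1 (mod 8), (2/401) = +1, so (2/401)^7 = +1.
Reciprocity: 3 ≡ 3 and 401 ≡ 1 (mod 4), so (3/401) = +(401/3).
Reduce top mod 3: now compute (2/3).
Pull out 2: since 3 ≡ 3 (mod 8), (2/3) = -1.
Reached (1/3) = 1. Collecting the sign flips along the way, the symbol is -1.

-1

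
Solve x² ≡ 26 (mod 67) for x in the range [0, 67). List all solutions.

Since 67 ≡ 3 (mod 4), a square root of 26 is 26^((67+1)/4) = 26^17 mod 67.
Repeated squaring: 26^2≡6, 26^4≡36, 26^8≡23, 26^16≡60 (mod 67).
26^17 = 26^(16+1) ≡ 19 (mod 67).
Check: 19² = 361 ≡ 26 (mod 67). The two roots are 19 and 48.

19, 48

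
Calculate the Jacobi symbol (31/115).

Reciprocity: 31 ≡ 3 and 115 ≡ 3 (mod 4), so (31/115) = −(115/31).
Reduce top mod 31: now compute (22/31).
Pull out 2: since 31 ≡ 7 (mod 8), (2/31) = +1.
Reciprocity: 11 ≡ 3 and 31 ≡ 3 (mod 4), so (11/31) = −(31/11).
Reduce top mod 11: now compute (9/11).
Reciprocity: 9 ≡ 1 and 11 ≡ 3 (mod 4), so (9/11) = +(11/9).
Reduce top mod 9: now compute (2/9).
Pull out 2: since 9 ≡ 1 (mod 8), (2/9) = +1.
Reached (1/9) = 1. Collecting the sign flips along the way, the symbol is +1.

1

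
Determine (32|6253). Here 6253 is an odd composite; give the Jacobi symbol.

Pull out 2^5: since 6253 ≡ 5 (mod 8), (2/6253) = -1, so (2/6253)^5 = -1.
Reached (1/6253) = 1. Collecting the sign flips along the way, the symbol is -1.

-1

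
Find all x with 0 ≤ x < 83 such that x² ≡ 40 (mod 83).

17, 66

Since 83 ≡ 3 (mod 4), a square root of 40 is 40^((83+1)/4) = 40^21 mod 83.
Repeated squaring: 40^2≡23, 40^4≡31, 40^8≡48, 40^16≡63 (mod 83).
40^21 = 40^(16+4+1) ≡ 17 (mod 83).
Check: 17² = 289 ≡ 40 (mod 83). The two roots are 17 and 66.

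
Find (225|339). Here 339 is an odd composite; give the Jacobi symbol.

0

Reciprocity: 225 ≡ 1 and 339 ≡ 3 (mod 4), so (225/339) = +(339/225).
Reduce top mod 225: now compute (114/225).
Pull out 2: since 225 ≡ 1 (mod 8), (2/225) = +1.
Reciprocity: 57 ≡ 1 and 225 ≡ 1 (mod 4), so (57/225) = +(225/57).
Reduce top mod 57: now compute (54/57).
Pull out 2: since 57 ≡ 1 (mod 8), (2/57) = +1.
Reciprocity: 27 ≡ 3 and 57 ≡ 1 (mod 4), so (27/57) = +(57/27).
Reduce top mod 27: now compute (3/27).
Reciprocity: 3 ≡ 3 and 27 ≡ 3 (mod 4), so (3/27) = −(27/3).
Reduce top mod 3: now compute (0/3).
Top reduces to 0: gcd > 1, so the symbol is 0.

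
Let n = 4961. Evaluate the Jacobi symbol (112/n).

Pull out 2^4: since 4961 ≡ 1 (mod 8), (2/4961) = +1, so (2/4961)^4 = +1.
Reciprocity: 7 ≡ 3 and 4961 ≡ 1 (mod 4), so (7/4961) = +(4961/7).
Reduce top mod 7: now compute (5/7).
Reciprocity: 5 ≡ 1 and 7 ≡ 3 (mod 4), so (5/7) = +(7/5).
Reduce top mod 5: now compute (2/5).
Pull out 2: since 5 ≡ 5 (mod 8), (2/5) = -1.
Reached (1/5) = 1. Collecting the sign flips along the way, the symbol is -1.

-1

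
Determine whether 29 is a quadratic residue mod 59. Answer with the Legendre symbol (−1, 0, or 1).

1

Reciprocity: 29 ≡ 1 and 59 ≡ 3 (mod 4), so (29/59) = +(59/29).
Reduce top mod 29: now compute (1/29).
Reached (1/29) = 1. Collecting the sign flips along the way, the symbol is +1.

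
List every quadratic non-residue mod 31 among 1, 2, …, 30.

Square k = 1,…,15 (k and 31−k give the same square):
1²=1, 2²=4, 3²=9, 4²=16, 5²=25, 6²≡5, 7²≡18, 8²≡2, 9²≡19, 10²≡7, 11²≡28, 12²≡20, 13²≡14, 14²≡10, 15²≡8 (mod 31).
The residues are {1, 2, 4, 5, 7, 8, 9, 10, 14, 16, 18, 19, 20, 25, 28}; the non-residues are the remaining 15 nonzero classes.

3, 6, 11, 12, 13, 15, 17, 21, 22, 23, 24, 26, 27, 29, 30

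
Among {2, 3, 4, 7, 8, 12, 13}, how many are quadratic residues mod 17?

(2/17) = +1 → QR.
(3/17) = -1 → non-residue.
(4/17) = +1 → QR.
(7/17) = -1 → non-residue.
(8/17) = +1 → QR.
(12/17) = -1 → non-residue.
(13/17) = +1 → QR.
Total quadratic residues among the 7: 4.

4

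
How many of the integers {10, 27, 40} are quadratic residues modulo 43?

2

(10/43) = +1 → QR.
(27/43) = -1 → non-residue.
(40/43) = +1 → QR.
Total quadratic residues among the 3: 2.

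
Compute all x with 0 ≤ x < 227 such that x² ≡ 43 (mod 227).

Since 227 ≡ 3 (mod 4), a square root of 43 is 43^((227+1)/4) = 43^57 mod 227.
Repeated squaring: 43^2≡33, 43^4≡181, 43^8≡73, 43^16≡108, 43^32≡87 (mod 227).
43^57 = 43^(32+16+8+1) ≡ 161 (mod 227).
Check: 161² = 25921 ≡ 43 (mod 227). The two roots are 66 and 161.

66, 161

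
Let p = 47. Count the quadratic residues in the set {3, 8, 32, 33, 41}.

(3/47) = +1 → QR.
(8/47) = +1 → QR.
(32/47) = +1 → QR.
(33/47) = -1 → non-residue.
(41/47) = -1 → non-residue.
Total quadratic residues among the 5: 3.

3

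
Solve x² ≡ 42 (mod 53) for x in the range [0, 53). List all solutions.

53 ≡ 1 (mod 4), so we find a root by search.
Trying successive values, 25² = 625 ≡ 42 (mod 53). The other root is 53 − 25 = 28.

25, 28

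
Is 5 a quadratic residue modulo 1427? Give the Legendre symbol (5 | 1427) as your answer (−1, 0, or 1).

Reciprocity: 5 ≡ 1 and 1427 ≡ 3 (mod 4), so (5/1427) = +(1427/5).
Reduce top mod 5: now compute (2/5).
Pull out 2: since 5 ≡ 5 (mod 8), (2/5) = -1.
Reached (1/5) = 1. Collecting the sign flips along the way, the symbol is -1.

-1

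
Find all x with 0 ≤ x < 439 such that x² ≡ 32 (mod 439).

84, 355

Since 439 ≡ 3 (mod 4), a square root of 32 is 32^((439+1)/4) = 32^110 mod 439.
Repeated squaring: 32^2≡146, 32^4≡244, 32^8≡271, 32^16≡128, 32^32≡141, 32^64≡126 (mod 439).
32^110 = 32^(64+32+8+4+2) ≡ 355 (mod 439).
Check: 355² = 126025 ≡ 32 (mod 439). The two roots are 84 and 355.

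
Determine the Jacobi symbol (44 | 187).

Pull out 2^2: since 187 ≡ 3 (mod 8), (2/187) = -1, so (2/187)^2 = +1.
Reciprocity: 11 ≡ 3 and 187 ≡ 3 (mod 4), so (11/187) = −(187/11).
Reduce top mod 11: now compute (0/11).
Top reduces to 0: gcd > 1, so the symbol is 0.

0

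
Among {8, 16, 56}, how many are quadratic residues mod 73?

(8/73) = +1 → QR.
(16/73) = +1 → QR.
(56/73) = -1 → non-residue.
Total quadratic residues among the 3: 2.

2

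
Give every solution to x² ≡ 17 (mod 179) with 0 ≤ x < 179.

Since 179 ≡ 3 (mod 4), a square root of 17 is 17^((179+1)/4) = 17^45 mod 179.
Repeated squaring: 17^2≡110, 17^4≡107, 17^8≡172, 17^16≡49, 17^32≡74 (mod 179).
17^45 = 17^(32+8+4+1) ≡ 14 (mod 179).
Check: 14² = 196 ≡ 17 (mod 179). The two roots are 14 and 165.

14, 165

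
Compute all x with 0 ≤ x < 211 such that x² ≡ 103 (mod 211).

37, 174

Since 211 ≡ 3 (mod 4), a square root of 103 is 103^((211+1)/4) = 103^53 mod 211.
Repeated squaring: 103^2≡59, 103^4≡105, 103^8≡53, 103^16≡66, 103^32≡136 (mod 211).
103^53 = 103^(32+16+4+1) ≡ 37 (mod 211).
Check: 37² = 1369 ≡ 103 (mod 211). The two roots are 37 and 174.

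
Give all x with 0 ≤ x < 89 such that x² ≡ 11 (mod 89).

89 ≡ 1 (mod 4), so we find a root by search.
Trying successive values, 10² = 100 ≡ 11 (mod 89). The other root is 89 − 10 = 79.

10, 79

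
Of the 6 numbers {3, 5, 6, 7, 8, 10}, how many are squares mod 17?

1

(3/17) = -1 → non-residue.
(5/17) = -1 → non-residue.
(6/17) = -1 → non-residue.
(7/17) = -1 → non-residue.
(8/17) = +1 → QR.
(10/17) = -1 → non-residue.
Total quadratic residues among the 6: 1.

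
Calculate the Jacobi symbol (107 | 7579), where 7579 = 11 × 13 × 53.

Reciprocity: 107 ≡ 3 and 7579 ≡ 3 (mod 4), so (107/7579) = −(7579/107).
Reduce top mod 107: now compute (89/107).
Reciprocity: 89 ≡ 1 and 107 ≡ 3 (mod 4), so (89/107) = +(107/89).
Reduce top mod 89: now compute (18/89).
Pull out 2: since 89 ≡ 1 (mod 8), (2/89) = +1.
Reciprocity: 9 ≡ 1 and 89 ≡ 1 (mod 4), so (9/89) = +(89/9).
Reduce top mod 9: now compute (8/9).
Pull out 2^3: since 9 ≡ 1 (mod 8), (2/9) = +1, so (2/9)^3 = +1.
Reached (1/9) = 1. Collecting the sign flips along the way, the symbol is -1.

-1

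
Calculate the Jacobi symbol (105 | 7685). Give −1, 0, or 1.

Reciprocity: 105 ≡ 1 and 7685 ≡ 1 (mod 4), so (105/7685) = +(7685/105).
Reduce top mod 105: now compute (20/105).
Pull out 2^2: since 105 ≡ 1 (mod 8), (2/105) = +1, so (2/105)^2 = +1.
Reciprocity: 5 ≡ 1 and 105 ≡ 1 (mod 4), so (5/105) = +(105/5).
Reduce top mod 5: now compute (0/5).
Top reduces to 0: gcd > 1, so the symbol is 0.

0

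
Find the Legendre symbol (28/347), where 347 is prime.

-1

Pull out 2^2: since 347 ≡ 3 (mod 8), (2/347) = -1, so (2/347)^2 = +1.
Reciprocity: 7 ≡ 3 and 347 ≡ 3 (mod 4), so (7/347) = −(347/7).
Reduce top mod 7: now compute (4/7).
Pull out 2^2: since 7 ≡ 7 (mod 8), (2/7) = +1, so (2/7)^2 = +1.
Reached (1/7) = 1. Collecting the sign flips along the way, the symbol is -1.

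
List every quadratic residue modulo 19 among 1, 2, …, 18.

Square k = 1,…,9 (k and 19−k give the same square):
1²=1, 2²=4, 3²=9, 4²=16, 5²≡6, 6²≡17, 7²≡11, 8²≡7, 9²≡5 (mod 19).
So the quadratic residues mod 19 are {1, 4, 5, 6, 7, 9, 11, 16, 17}.

1, 4, 5, 6, 7, 9, 11, 16, 17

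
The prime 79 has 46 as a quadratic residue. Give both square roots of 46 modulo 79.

21, 58

Since 79 ≡ 3 (mod 4), a square root of 46 is 46^((79+1)/4) = 46^20 mod 79.
Repeated squaring: 46^2≡62, 46^4≡52, 46^8≡18, 46^16≡8 (mod 79).
46^20 = 46^(16+4) ≡ 21 (mod 79).
Check: 21² = 441 ≡ 46 (mod 79). The two roots are 21 and 58.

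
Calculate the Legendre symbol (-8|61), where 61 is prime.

-1

First reduce: -8 ≡ 53 (mod 61).
Reciprocity: 53 ≡ 1 and 61 ≡ 1 (mod 4), so (53/61) = +(61/53).
Reduce top mod 53: now compute (8/53).
Pull out 2^3: since 53 ≡ 5 (mod 8), (2/53) = -1, so (2/53)^3 = -1.
Reached (1/53) = 1. Collecting the sign flips along the way, the symbol is -1.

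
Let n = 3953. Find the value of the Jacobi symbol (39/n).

-1

Reciprocity: 39 ≡ 3 and 3953 ≡ 1 (mod 4), so (39/3953) = +(3953/39).
Reduce top mod 39: now compute (14/39).
Pull out 2: since 39 ≡ 7 (mod 8), (2/39) = +1.
Reciprocity: 7 ≡ 3 and 39 ≡ 3 (mod 4), so (7/39) = −(39/7).
Reduce top mod 7: now compute (4/7).
Pull out 2^2: since 7 ≡ 7 (mod 8), (2/7) = +1, so (2/7)^2 = +1.
Reached (1/7) = 1. Collecting the sign flips along the way, the symbol is -1.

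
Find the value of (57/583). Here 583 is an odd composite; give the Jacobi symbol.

Reciprocity: 57 ≡ 1 and 583 ≡ 3 (mod 4), so (57/583) = +(583/57).
Reduce top mod 57: now compute (13/57).
Reciprocity: 13 ≡ 1 and 57 ≡ 1 (mod 4), so (13/57) = +(57/13).
Reduce top mod 13: now compute (5/13).
Reciprocity: 5 ≡ 1 and 13 ≡ 1 (mod 4), so (5/13) = +(13/5).
Reduce top mod 5: now compute (3/5).
Reciprocity: 3 ≡ 3 and 5 ≡ 1 (mod 4), so (3/5) = +(5/3).
Reduce top mod 3: now compute (2/3).
Pull out 2: since 3 ≡ 3 (mod 8), (2/3) = -1.
Reached (1/3) = 1. Collecting the sign flips along the way, the symbol is -1.

-1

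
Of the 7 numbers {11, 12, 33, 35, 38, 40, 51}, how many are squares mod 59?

(11/59) = -1 → non-residue.
(12/59) = +1 → QR.
(33/59) = -1 → non-residue.
(35/59) = +1 → QR.
(38/59) = -1 → non-residue.
(40/59) = -1 → non-residue.
(51/59) = +1 → QR.
Total quadratic residues among the 7: 3.

3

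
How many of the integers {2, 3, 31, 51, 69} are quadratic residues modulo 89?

(2/89) = +1 → QR.
(3/89) = -1 → non-residue.
(31/89) = -1 → non-residue.
(51/89) = -1 → non-residue.
(69/89) = +1 → QR.
Total quadratic residues among the 5: 2.

2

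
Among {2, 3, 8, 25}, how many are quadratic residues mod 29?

(2/29) = -1 → non-residue.
(3/29) = -1 → non-residue.
(8/29) = -1 → non-residue.
(25/29) = +1 → QR.
Total quadratic residues among the 4: 1.

1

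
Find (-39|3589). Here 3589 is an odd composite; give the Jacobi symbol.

1

First reduce: -39 ≡ 3550 (mod 3589).
Pull out 2: since 3589 ≡ 5 (mod 8), (2/3589) = -1.
Reciprocity: 1775 ≡ 3 and 3589 ≡ 1 (mod 4), so (1775/3589) = +(3589/1775).
Reduce top mod 1775: now compute (39/1775).
Reciprocity: 39 ≡ 3 and 1775 ≡ 3 (mod 4), so (39/1775) = −(1775/39).
Reduce top mod 39: now compute (20/39).
Pull out 2^2: since 39 ≡ 7 (mod 8), (2/39) = +1, so (2/39)^2 = +1.
Reciprocity: 5 ≡ 1 and 39 ≡ 3 (mod 4), so (5/39) = +(39/5).
Reduce top mod 5: now compute (4/5).
Pull out 2^2: since 5 ≡ 5 (mod 8), (2/5) = -1, so (2/5)^2 = +1.
Reached (1/5) = 1. Collecting the sign flips along the way, the symbol is +1.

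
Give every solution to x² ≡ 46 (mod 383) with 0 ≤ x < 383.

Since 383 ≡ 3 (mod 4), a square root of 46 is 46^((383+1)/4) = 46^96 mod 383.
Repeated squaring: 46^2≡201, 46^4≡186, 46^8≡126, 46^16≡173, 46^32≡55, 46^64≡344 (mod 383).
46^96 = 46^(64+32) ≡ 153 (mod 383).
Check: 153² = 23409 ≡ 46 (mod 383). The two roots are 153 and 230.

153, 230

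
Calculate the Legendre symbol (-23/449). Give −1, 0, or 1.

Euler's criterion: (-23/449) ≡ 426^224 (mod 449).
426^2 ≡ 80 (mod 449)
426^4 ≡ 114 (mod 449)
426^8 ≡ 424 (mod 449)
426^16 ≡ 176 (mod 449)
426^32 ≡ 444 (mod 449)
426^64 ≡ 25 (mod 449)
426^128 ≡ 176 (mod 449)
426^224 = 426^(128+64+32) ≡ 1 (mod 449).
Result is 1, so (-23/449) = 1.

1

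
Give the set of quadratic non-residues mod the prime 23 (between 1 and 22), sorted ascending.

Square k = 1,…,11 (k and 23−k give the same square):
1²=1, 2²=4, 3²=9, 4²=16, 5²≡2, 6²≡13, 7²≡3, 8²≡18, 9²≡12, 10²≡8, 11²≡6 (mod 23).
The residues are {1, 2, 3, 4, 6, 8, 9, 12, 13, 16, 18}; the non-residues are the remaining 11 nonzero classes.

5, 7, 10, 11, 14, 15, 17, 19, 20, 21, 22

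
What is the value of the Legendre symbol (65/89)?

-1

Reciprocity: 65 ≡ 1 and 89 ≡ 1 (mod 4), so (65/89) = +(89/65).
Reduce top mod 65: now compute (24/65).
Pull out 2^3: since 65 ≡ 1 (mod 8), (2/65) = +1, so (2/65)^3 = +1.
Reciprocity: 3 ≡ 3 and 65 ≡ 1 (mod 4), so (3/65) = +(65/3).
Reduce top mod 3: now compute (2/3).
Pull out 2: since 3 ≡ 3 (mod 8), (2/3) = -1.
Reached (1/3) = 1. Collecting the sign flips along the way, the symbol is -1.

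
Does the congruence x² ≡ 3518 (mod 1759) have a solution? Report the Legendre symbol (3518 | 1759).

First reduce: 3518 ≡ 0 (mod 1759).
Top reduces to 0: gcd > 1, so the symbol is 0.

0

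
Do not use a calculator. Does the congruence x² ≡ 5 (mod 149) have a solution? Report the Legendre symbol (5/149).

1

Reciprocity: 5 ≡ 1 and 149 ≡ 1 (mod 4), so (5/149) = +(149/5).
Reduce top mod 5: now compute (4/5).
Pull out 2^2: since 5 ≡ 5 (mod 8), (2/5) = -1, so (2/5)^2 = +1.
Reached (1/5) = 1. Collecting the sign flips along the way, the symbol is +1.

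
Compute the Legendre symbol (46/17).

-1

First reduce: 46 ≡ 12 (mod 17).
Pull out 2^2: since 17 ≡ 1 (mod 8), (2/17) = +1, so (2/17)^2 = +1.
Reciprocity: 3 ≡ 3 and 17 ≡ 1 (mod 4), so (3/17) = +(17/3).
Reduce top mod 3: now compute (2/3).
Pull out 2: since 3 ≡ 3 (mod 8), (2/3) = -1.
Reached (1/3) = 1. Collecting the sign flips along the way, the symbol is -1.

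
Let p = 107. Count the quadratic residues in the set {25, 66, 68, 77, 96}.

(25/107) = +1 → QR.
(66/107) = -1 → non-residue.
(68/107) = -1 → non-residue.
(77/107) = -1 → non-residue.
(96/107) = -1 → non-residue.
Total quadratic residues among the 5: 1.

1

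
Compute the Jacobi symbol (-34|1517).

First reduce: -34 ≡ 1483 (mod 1517).
Reciprocity: 1483 ≡ 3 and 1517 ≡ 1 (mod 4), so (1483/1517) = +(1517/1483).
Reduce top mod 1483: now compute (34/1483).
Pull out 2: since 1483 ≡ 3 (mod 8), (2/1483) = -1.
Reciprocity: 17 ≡ 1 and 1483 ≡ 3 (mod 4), so (17/1483) = +(1483/17).
Reduce top mod 17: now compute (4/17).
Pull out 2^2: since 17 ≡ 1 (mod 8), (2/17) = +1, so (2/17)^2 = +1.
Reached (1/17) = 1. Collecting the sign flips along the way, the symbol is -1.

-1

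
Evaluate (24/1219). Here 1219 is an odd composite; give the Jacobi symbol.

1

Pull out 2^3: since 1219 ≡ 3 (mod 8), (2/1219) = -1, so (2/1219)^3 = -1.
Reciprocity: 3 ≡ 3 and 1219 ≡ 3 (mod 4), so (3/1219) = −(1219/3).
Reduce top mod 3: now compute (1/3).
Reached (1/3) = 1. Collecting the sign flips along the way, the symbol is +1.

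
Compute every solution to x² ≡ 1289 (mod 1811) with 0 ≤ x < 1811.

713, 1098

Since 1811 ≡ 3 (mod 4), a square root of 1289 is 1289^((1811+1)/4) = 1289^453 mod 1811.
Repeated squaring: 1289^2≡834, 1289^4≡132, 1289^8≡1125, 1289^16≡1547, 1289^32≡878, 1289^64≡1209, 1289^128≡204, 1289^256≡1774 (mod 1811).
1289^453 = 1289^(256+128+64+4+1) ≡ 713 (mod 1811).
Check: 713² = 508369 ≡ 1289 (mod 1811). The two roots are 713 and 1098.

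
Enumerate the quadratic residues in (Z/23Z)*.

1,2,3,4,6,8,9,12,13,16,18

Square k = 1,…,11 (k and 23−k give the same square):
1²=1, 2²=4, 3²=9, 4²=16, 5²≡2, 6²≡13, 7²≡3, 8²≡18, 9²≡12, 10²≡8, 11²≡6 (mod 23).
So the quadratic residues mod 23 are {1, 2, 3, 4, 6, 8, 9, 12, 13, 16, 18}.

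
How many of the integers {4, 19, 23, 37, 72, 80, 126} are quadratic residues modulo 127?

(4/127) = +1 → QR.
(19/127) = +1 → QR.
(23/127) = -1 → non-residue.
(37/127) = +1 → QR.
(72/127) = +1 → QR.
(80/127) = -1 → non-residue.
(126/127) = -1 → non-residue.
Total quadratic residues among the 7: 4.

4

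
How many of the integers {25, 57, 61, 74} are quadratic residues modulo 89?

(25/89) = +1 → QR.
(57/89) = +1 → QR.
(61/89) = -1 → non-residue.
(74/89) = -1 → non-residue.
Total quadratic residues among the 4: 2.

2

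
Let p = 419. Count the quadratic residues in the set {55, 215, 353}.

(55/419) = -1 → non-residue.
(215/419) = +1 → QR.
(353/419) = -1 → non-residue.
Total quadratic residues among the 3: 1.

1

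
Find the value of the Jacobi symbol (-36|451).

First reduce: -36 ≡ 415 (mod 451).
Reciprocity: 415 ≡ 3 and 451 ≡ 3 (mod 4), so (415/451) = −(451/415).
Reduce top mod 415: now compute (36/415).
Pull out 2^2: since 415 ≡ 7 (mod 8), (2/415) = +1, so (2/415)^2 = +1.
Reciprocity: 9 ≡ 1 and 415 ≡ 3 (mod 4), so (9/415) = +(415/9).
Reduce top mod 9: now compute (1/9).
Reached (1/9) = 1. Collecting the sign flips along the way, the symbol is -1.

-1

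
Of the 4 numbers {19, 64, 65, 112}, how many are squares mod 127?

2

(19/127) = +1 → QR.
(64/127) = +1 → QR.
(65/127) = -1 → non-residue.
(112/127) = -1 → non-residue.
Total quadratic residues among the 4: 2.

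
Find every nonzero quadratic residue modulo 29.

Square k = 1,…,14 (k and 29−k give the same square):
1²=1, 2²=4, 3²=9, 4²=16, 5²=25, 6²≡7, 7²≡20, 8²≡6, 9²≡23, 10²≡13, 11²≡5, 12²≡28, 13²≡24, 14²≡22 (mod 29).
So the quadratic residues mod 29 are {1, 4, 5, 6, 7, 9, 13, 16, 20, 22, 23, 24, 25, 28}.

1,4,5,6,7,9,13,16,20,22,23,24,25,28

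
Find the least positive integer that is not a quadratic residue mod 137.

(2/137) = +1, so 2 is a residue.
(3/137) = −1, so 3 is the smallest positive non-residue mod 137.

3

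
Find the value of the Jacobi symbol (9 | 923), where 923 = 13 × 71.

1

Reciprocity: 9 ≡ 1 and 923 ≡ 3 (mod 4), so (9/923) = +(923/9).
Reduce top mod 9: now compute (5/9).
Reciprocity: 5 ≡ 1 and 9 ≡ 1 (mod 4), so (5/9) = +(9/5).
Reduce top mod 5: now compute (4/5).
Pull out 2^2: since 5 ≡ 5 (mod 8), (2/5) = -1, so (2/5)^2 = +1.
Reached (1/5) = 1. Collecting the sign flips along the way, the symbol is +1.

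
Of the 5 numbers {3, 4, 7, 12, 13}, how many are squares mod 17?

2

(3/17) = -1 → non-residue.
(4/17) = +1 → QR.
(7/17) = -1 → non-residue.
(12/17) = -1 → non-residue.
(13/17) = +1 → QR.
Total quadratic residues among the 5: 2.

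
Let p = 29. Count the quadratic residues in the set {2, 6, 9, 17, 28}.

(2/29) = -1 → non-residue.
(6/29) = +1 → QR.
(9/29) = +1 → QR.
(17/29) = -1 → non-residue.
(28/29) = +1 → QR.
Total quadratic residues among the 5: 3.

3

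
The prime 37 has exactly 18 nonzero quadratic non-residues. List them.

Square k = 1,…,18 (k and 37−k give the same square):
1²=1, 2²=4, 3²=9, 4²=16, 5²=25, 6²=36, 7²≡12, 8²≡27, 9²≡7, 10²≡26, 11²≡10, 12²≡33, 13²≡21, 14²≡11, 15²≡3, 16²≡34, 17²≡30, 18²≡28 (mod 37).
The residues are {1, 3, 4, 7, 9, 10, 11, 12, 16, 21, 25, 26, 27, 28, 30, 33, 34, 36}; the non-residues are the remaining 18 nonzero classes.

2 5 6 8 13 14 15 17 18 19 20 22 23 24 29 31 32 35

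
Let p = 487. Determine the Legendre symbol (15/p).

1

Euler's criterion: (15/487) ≡ 15^243 (mod 487).
15^2 ≡ 225 (mod 487)
15^4 ≡ 464 (mod 487)
15^8 ≡ 42 (mod 487)
15^16 ≡ 303 (mod 487)
15^32 ≡ 253 (mod 487)
15^64 ≡ 212 (mod 487)
15^128 ≡ 140 (mod 487)
15^243 = 15^(128+64+32+16+2+1) ≡ 1 (mod 487).
Result is 1, so (15/487) = 1.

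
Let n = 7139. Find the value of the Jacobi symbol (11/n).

Reciprocity: 11 ≡ 3 and 7139 ≡ 3 (mod 4), so (11/7139) = −(7139/11).
Reduce top mod 11: now compute (0/11).
Top reduces to 0: gcd > 1, so the symbol is 0.

0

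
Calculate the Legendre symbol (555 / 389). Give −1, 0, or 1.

1

Euler's criterion: (555/389) ≡ 166^194 (mod 389).
166^2 ≡ 326 (mod 389)
166^4 ≡ 79 (mod 389)
166^8 ≡ 17 (mod 389)
166^16 ≡ 289 (mod 389)
166^32 ≡ 275 (mod 389)
166^64 ≡ 159 (mod 389)
166^128 ≡ 385 (mod 389)
166^194 = 166^(128+64+2) ≡ 1 (mod 389).
Result is 1, so (555/389) = 1.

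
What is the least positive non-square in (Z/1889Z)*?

(2/1889) = +1, so 2 is a residue.
(3/1889) = −1, so 3 is the smallest positive non-residue mod 1889.

3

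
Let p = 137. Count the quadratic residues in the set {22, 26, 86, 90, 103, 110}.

2

(22/137) = +1 → QR.
(26/137) = -1 → non-residue.
(86/137) = -1 → non-residue.
(90/137) = -1 → non-residue.
(103/137) = +1 → QR.
(110/137) = -1 → non-residue.
Total quadratic residues among the 6: 2.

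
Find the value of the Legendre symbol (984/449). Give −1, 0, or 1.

First reduce: 984 ≡ 86 (mod 449).
Pull out 2: since 449 ≡ 1 (mod 8), (2/449) = +1.
Reciprocity: 43 ≡ 3 and 449 ≡ 1 (mod 4), so (43/449) = +(449/43).
Reduce top mod 43: now compute (19/43).
Reciprocity: 19 ≡ 3 and 43 ≡ 3 (mod 4), so (19/43) = −(43/19).
Reduce top mod 19: now compute (5/19).
Reciprocity: 5 ≡ 1 and 19 ≡ 3 (mod 4), so (5/19) = +(19/5).
Reduce top mod 5: now compute (4/5).
Pull out 2^2: since 5 ≡ 5 (mod 8), (2/5) = -1, so (2/5)^2 = +1.
Reached (1/5) = 1. Collecting the sign flips along the way, the symbol is -1.

-1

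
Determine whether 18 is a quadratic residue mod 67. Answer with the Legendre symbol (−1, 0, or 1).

Pull out 2: since 67 ≡ 3 (mod 8), (2/67) = -1.
Reciprocity: 9 ≡ 1 and 67 ≡ 3 (mod 4), so (9/67) = +(67/9).
Reduce top mod 9: now compute (4/9).
Pull out 2^2: since 9 ≡ 1 (mod 8), (2/9) = +1, so (2/9)^2 = +1.
Reached (1/9) = 1. Collecting the sign flips along the way, the symbol is -1.

-1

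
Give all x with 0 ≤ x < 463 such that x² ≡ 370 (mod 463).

36, 427

Since 463 ≡ 3 (mod 4), a square root of 370 is 370^((463+1)/4) = 370^116 mod 463.
Repeated squaring: 370^2≡315, 370^4≡143, 370^8≡77, 370^16≡373, 370^32≡229, 370^64≡122 (mod 463).
370^116 = 370^(64+32+16+4) ≡ 36 (mod 463).
Check: 36² = 1296 ≡ 370 (mod 463). The two roots are 36 and 427.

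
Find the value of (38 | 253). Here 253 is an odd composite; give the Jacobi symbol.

-1

Pull out 2: since 253 ≡ 5 (mod 8), (2/253) = -1.
Reciprocity: 19 ≡ 3 and 253 ≡ 1 (mod 4), so (19/253) = +(253/19).
Reduce top mod 19: now compute (6/19).
Pull out 2: since 19 ≡ 3 (mod 8), (2/19) = -1.
Reciprocity: 3 ≡ 3 and 19 ≡ 3 (mod 4), so (3/19) = −(19/3).
Reduce top mod 3: now compute (1/3).
Reached (1/3) = 1. Collecting the sign flips along the way, the symbol is -1.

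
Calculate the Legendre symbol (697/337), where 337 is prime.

First reduce: 697 ≡ 23 (mod 337).
Reciprocity: 23 ≡ 3 and 337 ≡ 1 (mod 4), so (23/337) = +(337/23).
Reduce top mod 23: now compute (15/23).
Reciprocity: 15 ≡ 3 and 23 ≡ 3 (mod 4), so (15/23) = −(23/15).
Reduce top mod 15: now compute (8/15).
Pull out 2^3: since 15 ≡ 7 (mod 8), (2/15) = +1, so (2/15)^3 = +1.
Reached (1/15) = 1. Collecting the sign flips along the way, the symbol is -1.

-1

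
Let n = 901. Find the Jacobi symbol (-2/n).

First reduce: -2 ≡ 899 (mod 901).
Reciprocity: 899 ≡ 3 and 901 ≡ 1 (mod 4), so (899/901) = +(901/899).
Reduce top mod 899: now compute (2/899).
Pull out 2: since 899 ≡ 3 (mod 8), (2/899) = -1.
Reached (1/899) = 1. Collecting the sign flips along the way, the symbol is -1.

-1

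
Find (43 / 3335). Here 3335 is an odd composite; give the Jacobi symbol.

-1

Reciprocity: 43 ≡ 3 and 3335 ≡ 3 (mod 4), so (43/3335) = −(3335/43).
Reduce top mod 43: now compute (24/43).
Pull out 2^3: since 43 ≡ 3 (mod 8), (2/43) = -1, so (2/43)^3 = -1.
Reciprocity: 3 ≡ 3 and 43 ≡ 3 (mod 4), so (3/43) = −(43/3).
Reduce top mod 3: now compute (1/3).
Reached (1/3) = 1. Collecting the sign flips along the way, the symbol is -1.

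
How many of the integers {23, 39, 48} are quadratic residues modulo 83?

2

(23/83) = +1 → QR.
(39/83) = -1 → non-residue.
(48/83) = +1 → QR.
Total quadratic residues among the 3: 2.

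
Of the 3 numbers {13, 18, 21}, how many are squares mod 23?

2

(13/23) = +1 → QR.
(18/23) = +1 → QR.
(21/23) = -1 → non-residue.
Total quadratic residues among the 3: 2.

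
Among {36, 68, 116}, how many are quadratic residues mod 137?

2

(36/137) = +1 → QR.
(68/137) = +1 → QR.
(116/137) = -1 → non-residue.
Total quadratic residues among the 3: 2.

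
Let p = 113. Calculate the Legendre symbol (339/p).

0

First reduce: 339 ≡ 0 (mod 113).
Top reduces to 0: gcd > 1, so the symbol is 0.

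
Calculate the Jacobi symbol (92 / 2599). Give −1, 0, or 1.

Pull out 2^2: since 2599 ≡ 7 (mod 8), (2/2599) = +1, so (2/2599)^2 = +1.
Reciprocity: 23 ≡ 3 and 2599 ≡ 3 (mod 4), so (23/2599) = −(2599/23).
Reduce top mod 23: now compute (0/23).
Top reduces to 0: gcd > 1, so the symbol is 0.

0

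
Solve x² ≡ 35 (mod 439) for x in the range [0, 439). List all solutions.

Since 439 ≡ 3 (mod 4), a square root of 35 is 35^((439+1)/4) = 35^110 mod 439.
Repeated squaring: 35^2≡347, 35^4≡123, 35^8≡203, 35^16≡382, 35^32≡176, 35^64≡246 (mod 439).
35^110 = 35^(64+32+8+4+2) ≡ 332 (mod 439).
Check: 332² = 110224 ≡ 35 (mod 439). The two roots are 107 and 332.

107, 332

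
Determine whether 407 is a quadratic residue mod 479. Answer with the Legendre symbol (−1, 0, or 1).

-1

Reciprocity: 407 ≡ 3 and 479 ≡ 3 (mod 4), so (407/479) = −(479/407).
Reduce top mod 407: now compute (72/407).
Pull out 2^3: since 407 ≡ 7 (mod 8), (2/407) = +1, so (2/407)^3 = +1.
Reciprocity: 9 ≡ 1 and 407 ≡ 3 (mod 4), so (9/407) = +(407/9).
Reduce top mod 9: now compute (2/9).
Pull out 2: since 9 ≡ 1 (mod 8), (2/9) = +1.
Reached (1/9) = 1. Collecting the sign flips along the way, the symbol is -1.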